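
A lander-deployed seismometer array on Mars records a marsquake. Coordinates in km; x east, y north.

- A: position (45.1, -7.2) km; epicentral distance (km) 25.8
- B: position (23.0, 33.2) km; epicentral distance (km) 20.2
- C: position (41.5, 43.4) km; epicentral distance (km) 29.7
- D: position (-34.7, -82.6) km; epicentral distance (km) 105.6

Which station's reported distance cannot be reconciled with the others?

D

Solve using three stations at a time. Using A, B, C (subtract circle equations pairwise → linear system) gives (x, y) ≈ (32.2, 15.2).
Distances from that point to each station vs reported:
  A: calculated 25.8 vs reported 25.8 → residual 0.0 km
  B: calculated 20.2 vs reported 20.2 → residual 0.0 km
  C: calculated 29.7 vs reported 29.7 → residual 0.0 km
  D: calculated 118.5 vs reported 105.6 → residual 12.9 km
A, B, C are mutually consistent (residuals ≈ 0); D is off by 12.9 km.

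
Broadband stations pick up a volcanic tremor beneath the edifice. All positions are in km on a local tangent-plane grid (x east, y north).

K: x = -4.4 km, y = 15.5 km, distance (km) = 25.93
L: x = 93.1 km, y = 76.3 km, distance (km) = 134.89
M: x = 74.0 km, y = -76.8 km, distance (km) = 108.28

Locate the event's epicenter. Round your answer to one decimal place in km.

(-10.9, -9.6)

Circle about each station: (x + 4.4)² + (y − 15.5)² = 25.93²; (x − 93.1)² + (y − 76.3)² = 134.89²; (x − 74.0)² + (y + 76.8)² = 108.28².
Subtracting the K equation from the L and M equations removes the quadratic terms:
195.0 x + 121.6 y = -3293.26
156.8 x − 184.6 y = 62.44
Solving the 2×2 system: x ≈ -10.9, y ≈ -9.6 km.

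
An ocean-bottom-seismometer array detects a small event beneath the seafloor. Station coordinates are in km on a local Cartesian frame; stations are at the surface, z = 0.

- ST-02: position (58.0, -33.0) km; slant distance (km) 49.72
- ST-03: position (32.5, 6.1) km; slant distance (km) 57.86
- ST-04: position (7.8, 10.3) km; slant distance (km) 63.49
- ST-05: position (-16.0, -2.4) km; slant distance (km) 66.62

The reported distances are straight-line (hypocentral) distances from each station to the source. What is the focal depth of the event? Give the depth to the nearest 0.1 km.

Each station gives a sphere (x−x_i)² + (y−y_i)² + z² = d_i² (stations at z=0).
Subtracting the ST-02 sphere from ST-03 and ST-04: z² cancels, leaving linear equations in x and y:
-51.0 x + 78.2 y = -4235.24
-100.4 x + 86.6 y = -5844.97
Solving: x ≈ 26.292, y ≈ -37.012 km (keep extra digits for the depth step; rounded: 26.3, -37.0).
Then from the ST-02 sphere: z² = 49.72² − (x − 58.0)² − (y + 33.0)² with x = 26.292, y = -37.012, so z ≈ 38.087 ≈ 38.1 km.

z ≈ 38.1 km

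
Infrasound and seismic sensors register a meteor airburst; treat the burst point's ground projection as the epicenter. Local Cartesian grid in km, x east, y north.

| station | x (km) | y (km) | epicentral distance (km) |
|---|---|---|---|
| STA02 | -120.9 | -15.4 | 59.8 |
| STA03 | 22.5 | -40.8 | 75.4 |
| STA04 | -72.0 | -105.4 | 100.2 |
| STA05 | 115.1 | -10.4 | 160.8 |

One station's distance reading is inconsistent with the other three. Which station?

Solve using three stations at a time. Using STA03, STA04, STA05 (subtract circle equations pairwise → linear system) gives (x, y) ≈ (-45.6, -8.9).
Distances from that point to each station vs reported:
  STA02: calculated 75.6 vs reported 59.8 → residual 15.8 km
  STA03: calculated 75.2 vs reported 75.4 → residual 0.2 km
  STA04: calculated 100.1 vs reported 100.2 → residual 0.1 km
  STA05: calculated 160.7 vs reported 160.8 → residual 0.1 km
STA03, STA04, STA05 are mutually consistent (residuals ≈ 0); STA02 is off by 15.8 km.

STA02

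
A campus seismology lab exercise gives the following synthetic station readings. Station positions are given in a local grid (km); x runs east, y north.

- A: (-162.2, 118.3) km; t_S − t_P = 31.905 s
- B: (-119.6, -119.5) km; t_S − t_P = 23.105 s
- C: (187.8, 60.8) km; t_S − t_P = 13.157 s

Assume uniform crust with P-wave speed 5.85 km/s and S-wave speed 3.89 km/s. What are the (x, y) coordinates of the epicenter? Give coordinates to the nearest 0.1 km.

Distance from S−P lag: d = Δt · v_P v_S / (v_P − v_S) = Δt · (5.85·3.89)/(5.85−3.89) ≈ 11.6105·Δt.
So d_A = 370.43, d_B = 268.26, d_C = 152.76 km.
Circle about each station: (x + 162.2)² + (y − 118.3)² = 370.43²; (x + 119.6)² + (y + 119.5)² = 268.26²; (x − 187.8)² + (y − 60.8)² = 152.76².
Subtracting the A equation from the B and C equations removes the quadratic terms:
85.2 x − 475.6 y = 53535.64
700.0 x − 115.0 y = 112544.52
Solving the 2×2 system: x ≈ 146.6, y ≈ -86.3 km.

x ≈ 146.6 km, y ≈ -86.3 km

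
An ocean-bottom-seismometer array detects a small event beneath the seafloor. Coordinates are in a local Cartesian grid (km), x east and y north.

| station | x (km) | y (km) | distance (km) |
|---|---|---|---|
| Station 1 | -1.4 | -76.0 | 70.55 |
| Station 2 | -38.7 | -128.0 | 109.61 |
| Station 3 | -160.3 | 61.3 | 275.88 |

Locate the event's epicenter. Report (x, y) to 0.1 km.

x ≈ 66.2 km, y ≈ -96.2 km

Circle about each station: (x + 1.4)² + (y + 76.0)² = 70.55²; (x + 38.7)² + (y + 128.0)² = 109.61²; (x + 160.3)² + (y − 61.3)² = 275.88².
Subtracting the Station 1 equation from the Station 2 and Station 3 equations removes the quadratic terms:
-74.6 x − 104.0 y = 5066.68
-317.8 x + 274.6 y = -47456.65
Solving the 2×2 system: x ≈ 66.2, y ≈ -96.2 km.
Check against Station 1 (with the unrounded x, y): √((x + 1.4)²+(y + 76.0)²) = 70.56 ≈ 70.55 km. ✓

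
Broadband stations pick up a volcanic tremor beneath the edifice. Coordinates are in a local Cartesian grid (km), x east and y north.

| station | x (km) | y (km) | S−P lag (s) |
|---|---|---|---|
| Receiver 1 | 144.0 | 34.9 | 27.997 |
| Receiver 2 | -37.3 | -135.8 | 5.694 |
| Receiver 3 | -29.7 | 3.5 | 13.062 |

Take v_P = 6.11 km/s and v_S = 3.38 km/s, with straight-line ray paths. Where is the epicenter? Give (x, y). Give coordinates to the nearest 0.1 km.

Distance from S−P lag: d = Δt · v_P v_S / (v_P − v_S) = Δt · (6.11·3.38)/(6.11−3.38) ≈ 7.5648·Δt.
So d_Receiver 1 = 211.79, d_Receiver 2 = 43.07, d_Receiver 3 = 98.81 km.
Circle about each station: (x − 144.0)² + (y − 34.9)² = 211.79²; (x + 37.3)² + (y + 135.8)² = 43.07²; (x + 29.7)² + (y − 3.5)² = 98.81².
Subtracting pairs of circle equations eliminates x²+y² and gives linear equations (the radical axes):
-362.6 x − 341.4 y = 40878.90
-347.4 x − 62.8 y = 14031.92
Solving the 2×2 system: x ≈ -23.2, y ≈ -95.1 km.

-23.2 km east, -95.1 km north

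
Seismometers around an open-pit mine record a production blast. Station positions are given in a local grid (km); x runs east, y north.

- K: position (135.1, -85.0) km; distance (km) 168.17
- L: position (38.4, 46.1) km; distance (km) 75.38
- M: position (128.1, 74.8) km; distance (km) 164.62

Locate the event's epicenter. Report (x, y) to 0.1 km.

Circle about each station: (x − 135.1)² + (y + 85.0)² = 168.17²; (x − 38.4)² + (y − 46.1)² = 75.38²; (x − 128.1)² + (y − 74.8)² = 164.62².
Subtracting the K equation from the L and M equations removes the quadratic terms:
-193.4 x + 262.2 y = 721.76
-14.0 x + 319.6 y = -2290.96
Solving the 2×2 system: x ≈ -14.3, y ≈ -7.8 km.

(-14.3, -7.8)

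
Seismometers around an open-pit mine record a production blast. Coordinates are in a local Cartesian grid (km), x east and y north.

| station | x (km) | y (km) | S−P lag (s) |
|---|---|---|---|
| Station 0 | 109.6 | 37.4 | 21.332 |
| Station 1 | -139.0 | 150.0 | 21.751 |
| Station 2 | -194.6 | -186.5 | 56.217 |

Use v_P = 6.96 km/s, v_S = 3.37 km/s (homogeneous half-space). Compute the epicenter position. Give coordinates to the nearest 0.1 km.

(0.8, 124.5)

Distance from S−P lag: d = Δt · v_P v_S / (v_P − v_S) = Δt · (6.96·3.37)/(6.96−3.37) ≈ 6.5335·Δt.
So d_Station 0 = 139.37, d_Station 1 = 142.11, d_Station 2 = 367.29 km.
Circle about each station: (x − 109.6)² + (y − 37.4)² = 139.37²; (x + 139.0)² + (y − 150.0)² = 142.11²; (x + 194.6)² + (y + 186.5)² = 367.29².
Subtracting pairs of circle equations eliminates x²+y² and gives linear equations (the radical axes):
-497.2 x + 225.2 y = 27638.82
-608.4 x − 447.8 y = -56237.46
Solving the 2×2 system: x ≈ 0.8, y ≈ 124.5 km.
Check against Station 0 (with the unrounded x, y): √((x − 109.6)²+(y − 37.4)²) = 139.37 ≈ 139.37 km. ✓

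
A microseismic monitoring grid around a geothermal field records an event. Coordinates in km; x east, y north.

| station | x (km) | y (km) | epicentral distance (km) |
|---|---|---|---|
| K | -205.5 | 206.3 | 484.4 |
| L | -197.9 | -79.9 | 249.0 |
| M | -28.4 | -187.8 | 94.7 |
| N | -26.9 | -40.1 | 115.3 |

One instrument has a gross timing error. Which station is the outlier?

K

Solve using three stations at a time. Using L, M, N (subtract circle equations pairwise → linear system) gives (x, y) ≈ (46.2, -129.3).
Distances from that point to each station vs reported:
  K: calculated 419.5 vs reported 484.4 → residual 64.9 km
  L: calculated 249.0 vs reported 249.0 → residual 0.0 km
  M: calculated 94.7 vs reported 94.7 → residual 0.0 km
  N: calculated 115.3 vs reported 115.3 → residual 0.0 km
L, M, N are mutually consistent (residuals ≈ 0); K is off by 64.9 km.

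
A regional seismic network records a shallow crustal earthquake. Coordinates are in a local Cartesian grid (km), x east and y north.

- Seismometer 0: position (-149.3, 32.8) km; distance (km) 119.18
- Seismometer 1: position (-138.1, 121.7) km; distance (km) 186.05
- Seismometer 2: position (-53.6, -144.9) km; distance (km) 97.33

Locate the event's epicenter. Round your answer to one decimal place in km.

-61.6 km east, -47.9 km north

Circle about each station: (x + 149.3)² + (y − 32.8)² = 119.18²; (x + 138.1)² + (y − 121.7)² = 186.05²; (x + 53.6)² + (y + 144.9)² = 97.33².
Subtracting pairs of circle equations eliminates x²+y² and gives linear equations (the radical axes):
22.4 x + 177.8 y = -9894.56
191.4 x − 355.4 y = 5233.38
Solving the 2×2 system: x ≈ -61.6, y ≈ -47.9 km.
Check against Seismometer 0 (with the unrounded x, y): √((x + 149.3)²+(y − 32.8)²) = 119.19 ≈ 119.18 km. ✓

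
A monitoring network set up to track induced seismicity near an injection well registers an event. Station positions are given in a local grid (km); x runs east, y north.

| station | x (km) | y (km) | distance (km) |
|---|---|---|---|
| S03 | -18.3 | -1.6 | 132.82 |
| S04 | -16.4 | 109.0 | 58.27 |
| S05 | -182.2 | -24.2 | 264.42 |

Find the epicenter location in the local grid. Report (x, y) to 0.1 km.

Circle about each station: (x + 18.3)² + (y + 1.6)² = 132.82²; (x + 16.4)² + (y − 109.0)² = 58.27²; (x + 182.2)² + (y + 24.2)² = 264.42².
Subtracting the S03 equation from the S04 and S05 equations removes the quadratic terms:
3.8 x + 221.2 y = 26058.27
-327.8 x − 45.2 y = -18831.75
Solving the 2×2 system: x ≈ 41.3, y ≈ 117.1 km.

(41.3, 117.1)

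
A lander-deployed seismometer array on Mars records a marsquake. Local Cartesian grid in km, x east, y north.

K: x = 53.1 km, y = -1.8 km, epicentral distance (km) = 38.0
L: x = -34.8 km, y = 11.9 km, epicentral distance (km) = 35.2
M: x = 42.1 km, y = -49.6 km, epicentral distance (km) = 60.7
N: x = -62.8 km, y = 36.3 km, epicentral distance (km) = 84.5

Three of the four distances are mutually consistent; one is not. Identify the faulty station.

Solve using three stations at a time. Using K, M, N (subtract circle equations pairwise → linear system) gives (x, y) ≈ (15.7, 5.1).
Distances from that point to each station vs reported:
  K: calculated 38.0 vs reported 38.0 → residual 0.0 km
  L: calculated 51.0 vs reported 35.2 → residual 15.8 km
  M: calculated 60.7 vs reported 60.7 → residual 0.0 km
  N: calculated 84.5 vs reported 84.5 → residual 0.0 km
K, M, N are mutually consistent (residuals ≈ 0); L is off by 15.8 km.

L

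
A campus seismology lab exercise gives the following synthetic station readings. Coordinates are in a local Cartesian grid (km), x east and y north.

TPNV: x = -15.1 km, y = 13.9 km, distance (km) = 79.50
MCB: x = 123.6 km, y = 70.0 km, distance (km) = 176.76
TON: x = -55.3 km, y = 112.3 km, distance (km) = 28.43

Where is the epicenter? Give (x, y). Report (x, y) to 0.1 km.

Circle about each station: (x + 15.1)² + (y − 13.9)² = 79.50²; (x − 123.6)² + (y − 70.0)² = 176.76²; (x + 55.3)² + (y − 112.3)² = 28.43².
Subtracting the TPNV equation from the MCB and TON equations removes the quadratic terms:
277.4 x + 112.2 y = -5168.11
-80.4 x + 196.8 y = 20760.15
Solving the 2×2 system: x ≈ -52.6, y ≈ 84.0 km.

x ≈ -52.6 km, y ≈ 84.0 km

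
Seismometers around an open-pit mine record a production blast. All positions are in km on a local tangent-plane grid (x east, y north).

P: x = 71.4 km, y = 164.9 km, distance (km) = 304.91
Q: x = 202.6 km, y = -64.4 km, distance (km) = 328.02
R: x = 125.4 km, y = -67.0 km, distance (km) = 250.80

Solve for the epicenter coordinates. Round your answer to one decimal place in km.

Circle about each station: (x − 71.4)² + (y − 164.9)² = 304.91²; (x − 202.6)² + (y + 64.4)² = 328.02²; (x − 125.4)² + (y + 67.0)² = 250.80².
Subtracting the P equation from the Q and R equations removes the quadratic terms:
262.4 x − 458.6 y = -1722.86
108.0 x − 463.8 y = 17993.66
Solving the 2×2 system: x ≈ -125.4, y ≈ -68.0 km.

-125.4 km east, -68.0 km north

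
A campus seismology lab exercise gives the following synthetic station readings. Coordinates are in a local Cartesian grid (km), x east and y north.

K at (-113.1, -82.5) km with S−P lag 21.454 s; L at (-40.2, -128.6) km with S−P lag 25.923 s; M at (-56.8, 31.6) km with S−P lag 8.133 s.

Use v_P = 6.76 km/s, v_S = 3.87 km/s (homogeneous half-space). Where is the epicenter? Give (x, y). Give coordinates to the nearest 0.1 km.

(-62.5, 105.0)

Distance from S−P lag: d = Δt · v_P v_S / (v_P − v_S) = Δt · (6.76·3.87)/(6.76−3.87) ≈ 9.0523·Δt.
So d_K = 194.21, d_L = 234.66, d_M = 73.62 km.
Circle about each station: (x + 113.1)² + (y + 82.5)² = 194.21²; (x + 40.2)² + (y + 128.6)² = 234.66²; (x + 56.8)² + (y − 31.6)² = 73.62².
Subtracting the K equation from the L and M equations removes the quadratic terms:
145.8 x − 92.2 y = -18791.65
112.6 x + 228.2 y = 16924.56
Solving the 2×2 system: x ≈ -62.5, y ≈ 105.0 km.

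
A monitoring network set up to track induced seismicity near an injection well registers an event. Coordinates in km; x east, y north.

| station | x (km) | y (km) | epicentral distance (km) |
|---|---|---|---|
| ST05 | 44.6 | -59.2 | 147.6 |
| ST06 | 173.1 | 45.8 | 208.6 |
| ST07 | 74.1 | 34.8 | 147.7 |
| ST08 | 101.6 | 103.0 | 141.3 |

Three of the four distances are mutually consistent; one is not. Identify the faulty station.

Solve using three stations at a time. Using ST05, ST06, ST08 (subtract circle equations pairwise → linear system) gives (x, y) ≈ (-34.6, 65.3).
Distances from that point to each station vs reported:
  ST05: calculated 147.6 vs reported 147.6 → residual 0.0 km
  ST06: calculated 208.6 vs reported 208.6 → residual 0.0 km
  ST07: calculated 112.9 vs reported 147.7 → residual 34.8 km
  ST08: calculated 141.3 vs reported 141.3 → residual 0.0 km
ST05, ST06, ST08 are mutually consistent (residuals ≈ 0); ST07 is off by 34.8 km.

ST07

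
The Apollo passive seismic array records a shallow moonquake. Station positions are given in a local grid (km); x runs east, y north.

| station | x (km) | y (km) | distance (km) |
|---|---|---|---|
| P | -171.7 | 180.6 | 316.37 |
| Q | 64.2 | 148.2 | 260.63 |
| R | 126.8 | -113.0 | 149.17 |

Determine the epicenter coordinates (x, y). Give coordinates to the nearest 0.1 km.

-21.6 km east, -97.9 km north

Circle about each station: (x + 171.7)² + (y − 180.6)² = 316.37²; (x − 64.2)² + (y − 148.2)² = 260.63²; (x − 126.8)² + (y + 113.0)² = 149.17².
Subtracting the P equation from the Q and R equations removes the quadratic terms:
471.8 x − 64.8 y = -3850.39
597.0 x − 587.2 y = 44588.28
Solving the 2×2 system: x ≈ -21.6, y ≈ -97.9 km.
Check against P (with the unrounded x, y): √((x + 171.7)²+(y − 180.6)²) = 316.37 ≈ 316.37 km. ✓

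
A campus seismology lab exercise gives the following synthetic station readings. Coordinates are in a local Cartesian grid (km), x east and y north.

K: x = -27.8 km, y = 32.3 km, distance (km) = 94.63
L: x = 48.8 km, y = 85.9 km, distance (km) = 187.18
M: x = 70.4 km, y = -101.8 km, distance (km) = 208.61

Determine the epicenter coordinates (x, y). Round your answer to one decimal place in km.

Circle about each station: (x + 27.8)² + (y − 32.3)² = 94.63²; (x − 48.8)² + (y − 85.9)² = 187.18²; (x − 70.4)² + (y + 101.8)² = 208.61².
Subtracting the K equation from the L and M equations removes the quadratic terms:
153.2 x + 107.2 y = -18137.40
196.4 x − 268.2 y = -21060.03
Solving the 2×2 system: x ≈ -114.6, y ≈ -5.4 km.

-114.6 km east, -5.4 km north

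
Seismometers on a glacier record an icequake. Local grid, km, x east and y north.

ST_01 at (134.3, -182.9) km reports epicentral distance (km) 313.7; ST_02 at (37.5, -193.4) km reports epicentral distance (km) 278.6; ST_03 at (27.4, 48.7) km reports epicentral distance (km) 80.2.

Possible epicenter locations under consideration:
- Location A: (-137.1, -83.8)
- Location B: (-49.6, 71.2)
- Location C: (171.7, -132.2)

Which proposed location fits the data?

For each candidate, compare |candidate − station| to the reported distance:
Location A: residuals ST_01 24.8, ST_02 72.5, ST_03 131.0 → max 131.0 km
Location B: residuals ST_01 0.0, ST_02 0.0, ST_03 0.0 → max 0.0 km
Location C: residuals ST_01 250.7, ST_02 131.1, ST_03 151.2 → max 250.7 km
Only Location B has all residuals ≈ 0.

Location B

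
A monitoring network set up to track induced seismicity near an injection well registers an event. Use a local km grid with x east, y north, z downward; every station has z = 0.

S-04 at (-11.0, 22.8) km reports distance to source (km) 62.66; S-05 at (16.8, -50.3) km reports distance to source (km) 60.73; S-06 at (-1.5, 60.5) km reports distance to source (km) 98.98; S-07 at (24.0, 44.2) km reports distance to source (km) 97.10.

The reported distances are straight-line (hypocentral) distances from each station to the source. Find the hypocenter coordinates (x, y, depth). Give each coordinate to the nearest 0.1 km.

Each station gives a sphere (x−x_i)² + (y−y_i)² + z² = d_i² (stations at z=0).
Subtracting the S-04 sphere from S-05 and S-06: z² cancels, leaving linear equations in x and y:
55.6 x − 146.2 y = 2409.63
19.0 x + 75.4 y = -2849.10
Solving: x ≈ -33.695, y ≈ -29.296 km (keep extra digits for the depth step; rounded: -33.7, -29.3).
Then from the S-04 sphere: z² = 62.66² − (x + 11.0)² − (y − 22.8)² with x = -33.695, y = -29.296, so z ≈ 26.405 ≈ 26.4 km.

(-33.7, -29.3, 26.4)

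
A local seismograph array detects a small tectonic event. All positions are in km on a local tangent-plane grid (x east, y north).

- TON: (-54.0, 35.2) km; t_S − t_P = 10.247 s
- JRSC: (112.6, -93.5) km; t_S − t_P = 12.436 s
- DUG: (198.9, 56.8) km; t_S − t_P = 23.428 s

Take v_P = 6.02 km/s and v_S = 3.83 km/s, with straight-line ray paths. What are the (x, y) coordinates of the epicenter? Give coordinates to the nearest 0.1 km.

x ≈ -15.3 km, y ≈ -65.5 km

Distance from S−P lag: d = Δt · v_P v_S / (v_P − v_S) = Δt · (6.02·3.83)/(6.02−3.83) ≈ 10.5281·Δt.
So d_TON = 107.88, d_JRSC = 130.93, d_DUG = 246.65 km.
Circle about each station: (x + 54.0)² + (y − 35.2)² = 107.88²; (x − 112.6)² + (y + 93.5)² = 130.93²; (x − 198.9)² + (y − 56.8)² = 246.65².
Subtracting the TON equation from the JRSC and DUG equations removes the quadratic terms:
333.2 x − 257.4 y = 11761.40
505.8 x + 43.2 y = -10565.72
Solving the 2×2 system: x ≈ -15.3, y ≈ -65.5 km.
Check against TON (with the unrounded x, y): √((x + 54.0)²+(y − 35.2)²) = 107.88 ≈ 107.88 km. ✓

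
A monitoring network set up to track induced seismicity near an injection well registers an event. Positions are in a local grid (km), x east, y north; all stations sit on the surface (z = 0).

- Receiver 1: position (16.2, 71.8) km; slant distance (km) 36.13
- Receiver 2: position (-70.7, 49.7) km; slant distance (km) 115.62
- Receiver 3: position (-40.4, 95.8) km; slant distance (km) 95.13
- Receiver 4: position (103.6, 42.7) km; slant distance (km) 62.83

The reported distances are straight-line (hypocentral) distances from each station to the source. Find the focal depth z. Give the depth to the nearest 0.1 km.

z ≈ 15.4 km

Each station gives a sphere (x−x_i)² + (y−y_i)² + z² = d_i² (stations at z=0).
Subtracting the Receiver 1 sphere from Receiver 2 and Receiver 3: z² cancels, leaving linear equations in x and y:
-173.8 x − 44.2 y = -10011.71
-113.2 x + 48.0 y = -2352.22
Solving: x ≈ 43.799, y ≈ 54.287 km (keep extra digits for the depth step; rounded: 43.8, 54.3).
Then from the Receiver 1 sphere: z² = 36.13² − (x − 16.2)² − (y − 71.8)² with x = 43.799, y = 54.287, so z ≈ 15.394 ≈ 15.4 km.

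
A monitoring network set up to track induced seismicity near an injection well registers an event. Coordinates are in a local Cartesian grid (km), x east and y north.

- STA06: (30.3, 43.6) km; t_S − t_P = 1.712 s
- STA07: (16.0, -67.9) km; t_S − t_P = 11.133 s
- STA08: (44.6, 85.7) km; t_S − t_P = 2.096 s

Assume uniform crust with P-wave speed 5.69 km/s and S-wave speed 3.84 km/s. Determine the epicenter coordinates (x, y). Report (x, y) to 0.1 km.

Distance from S−P lag: d = Δt · v_P v_S / (v_P − v_S) = Δt · (5.69·3.84)/(5.69−3.84) ≈ 11.8106·Δt.
So d_STA06 = 20.22, d_STA07 = 131.49, d_STA08 = 24.76 km.
Circle about each station: (x − 30.3)² + (y − 43.6)² = 20.22²; (x − 16.0)² + (y + 67.9)² = 131.49²; (x − 44.6)² + (y − 85.7)² = 24.76².
Subtracting pairs of circle equations eliminates x²+y² and gives linear equations (the radical axes):
-28.6 x − 223.0 y = -14833.41
28.6 x + 84.2 y = 6310.39
Solving the 2×2 system: x ≈ 39.9, y ≈ 61.4 km.

(39.9, 61.4)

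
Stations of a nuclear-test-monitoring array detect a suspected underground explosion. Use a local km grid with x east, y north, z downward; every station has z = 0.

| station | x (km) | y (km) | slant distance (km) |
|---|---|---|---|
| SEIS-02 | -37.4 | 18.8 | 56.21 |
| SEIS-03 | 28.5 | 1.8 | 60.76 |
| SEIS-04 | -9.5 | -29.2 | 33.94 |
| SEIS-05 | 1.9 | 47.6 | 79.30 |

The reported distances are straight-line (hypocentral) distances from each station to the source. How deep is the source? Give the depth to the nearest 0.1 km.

Each station gives a sphere (x−x_i)² + (y−y_i)² + z² = d_i² (stations at z=0).
Subtracting the SEIS-02 sphere from SEIS-03 and SEIS-04: z² cancels, leaving linear equations in x and y:
131.8 x − 34.0 y = -1468.92
55.8 x − 96.0 y = 1198.33
Solving: x ≈ -16.899, y ≈ -22.305 km (keep extra digits for the depth step; rounded: -16.9, -22.3).
Then from the SEIS-02 sphere: z² = 56.21² − (x + 37.4)² − (y − 18.8)² with x = -16.899, y = -22.305, so z ≈ 32.398 ≈ 32.4 km.
Check against SEIS-05 (with the unrounded solution): distance 79.31 ≈ 79.30 km. ✓

depth ≈ 32.4 km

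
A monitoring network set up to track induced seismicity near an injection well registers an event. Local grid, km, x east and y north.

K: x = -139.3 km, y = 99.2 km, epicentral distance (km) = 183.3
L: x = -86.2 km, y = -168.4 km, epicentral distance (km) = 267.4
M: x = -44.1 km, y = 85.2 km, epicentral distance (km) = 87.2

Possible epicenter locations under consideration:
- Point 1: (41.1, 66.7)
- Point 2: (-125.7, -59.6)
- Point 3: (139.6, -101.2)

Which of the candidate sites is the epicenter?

For each candidate, compare |candidate − station| to the reported distance:
Point 1: residuals K 0.0, L 0.0, M 0.0 → max 0.0 km
Point 2: residuals K 23.9, L 151.7, M 79.0 → max 151.7 km
Point 3: residuals K 160.1, L 31.8, M 174.5 → max 174.5 km
Only Point 1 has all residuals ≈ 0.

Point 1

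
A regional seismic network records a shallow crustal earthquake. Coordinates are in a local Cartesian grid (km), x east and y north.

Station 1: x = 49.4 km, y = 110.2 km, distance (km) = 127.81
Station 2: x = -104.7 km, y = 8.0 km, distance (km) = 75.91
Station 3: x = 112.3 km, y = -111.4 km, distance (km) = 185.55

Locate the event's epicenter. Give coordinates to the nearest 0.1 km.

Circle about each station: (x − 49.4)² + (y − 110.2)² = 127.81²; (x + 104.7)² + (y − 8.0)² = 75.91²; (x − 112.3)² + (y + 111.4)² = 185.55².
Subtracting the Station 1 equation from the Station 2 and Station 3 equations removes the quadratic terms:
-308.2 x − 204.4 y = 7014.76
125.8 x − 443.2 y = -7656.56
Solving the 2×2 system: x ≈ -28.8, y ≈ 9.1 km.
Check against Station 1 (with the unrounded x, y): √((x − 49.4)²+(y − 110.2)²) = 127.81 ≈ 127.81 km. ✓

(-28.8, 9.1)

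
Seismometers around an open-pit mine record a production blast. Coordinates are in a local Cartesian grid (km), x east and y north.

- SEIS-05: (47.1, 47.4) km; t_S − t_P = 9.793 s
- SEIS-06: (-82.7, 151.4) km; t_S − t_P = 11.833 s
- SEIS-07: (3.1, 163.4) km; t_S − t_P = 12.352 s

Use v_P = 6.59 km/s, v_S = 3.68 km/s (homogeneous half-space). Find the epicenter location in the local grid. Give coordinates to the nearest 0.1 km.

-32.2 km east, 66.7 km north

Distance from S−P lag: d = Δt · v_P v_S / (v_P − v_S) = Δt · (6.59·3.68)/(6.59−3.68) ≈ 8.3337·Δt.
So d_SEIS-05 = 81.61, d_SEIS-06 = 98.61, d_SEIS-07 = 102.94 km.
Circle about each station: (x − 47.1)² + (y − 47.4)² = 81.61²; (x + 82.7)² + (y − 151.4)² = 98.61²; (x − 3.1)² + (y − 163.4)² = 102.94².
Subtracting the SEIS-05 equation from the SEIS-06 and SEIS-07 equations removes the quadratic terms:
-259.6 x + 208.0 y = 22232.34
-88.0 x + 232.0 y = 18307.55
Solving the 2×2 system: x ≈ -32.2, y ≈ 66.7 km.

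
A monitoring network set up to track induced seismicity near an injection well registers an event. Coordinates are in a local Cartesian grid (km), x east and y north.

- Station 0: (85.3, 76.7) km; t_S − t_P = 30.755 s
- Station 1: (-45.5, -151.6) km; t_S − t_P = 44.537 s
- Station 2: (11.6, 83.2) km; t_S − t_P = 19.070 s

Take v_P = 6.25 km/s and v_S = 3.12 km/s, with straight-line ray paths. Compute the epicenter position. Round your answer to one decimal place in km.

Distance from S−P lag: d = Δt · v_P v_S / (v_P − v_S) = Δt · (6.25·3.12)/(6.25−3.12) ≈ 6.2300·Δt.
So d_Station 0 = 191.60, d_Station 1 = 277.47, d_Station 2 = 118.81 km.
Circle about each station: (x − 85.3)² + (y − 76.7)² = 191.60²; (x + 45.5)² + (y + 151.6)² = 277.47²; (x − 11.6)² + (y − 83.2)² = 118.81².
Subtracting pairs of circle equations eliminates x²+y² and gives linear equations (the radical axes):
-261.6 x − 456.6 y = -28385.21
-147.4 x + 13.0 y = 16492.56
Solving the 2×2 system: x ≈ -101.3, y ≈ 120.2 km.

(-101.3, 120.2)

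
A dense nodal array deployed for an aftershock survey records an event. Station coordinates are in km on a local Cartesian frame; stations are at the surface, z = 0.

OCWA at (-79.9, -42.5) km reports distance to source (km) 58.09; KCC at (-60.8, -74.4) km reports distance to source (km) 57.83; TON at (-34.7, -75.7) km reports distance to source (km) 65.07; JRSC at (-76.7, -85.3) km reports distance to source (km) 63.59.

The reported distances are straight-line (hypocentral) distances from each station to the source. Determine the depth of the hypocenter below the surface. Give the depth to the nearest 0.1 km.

54.4 km

Each station gives a sphere (x−x_i)² + (y−y_i)² + z² = d_i² (stations at z=0).
Subtracting the OCWA sphere from KCC and TON: z² cancels, leaving linear equations in x and y:
38.2 x − 63.8 y = 1071.88
90.4 x − 66.4 y = -2115.34
Solving: x ≈ -63.797, y ≈ -54.999 km (keep extra digits for the depth step; rounded: -63.8, -55.0).
Then from the OCWA sphere: z² = 58.09² − (x + 79.9)² − (y + 42.5)² with x = -63.797, y = -54.999, so z ≈ 54.396 ≈ 54.4 km.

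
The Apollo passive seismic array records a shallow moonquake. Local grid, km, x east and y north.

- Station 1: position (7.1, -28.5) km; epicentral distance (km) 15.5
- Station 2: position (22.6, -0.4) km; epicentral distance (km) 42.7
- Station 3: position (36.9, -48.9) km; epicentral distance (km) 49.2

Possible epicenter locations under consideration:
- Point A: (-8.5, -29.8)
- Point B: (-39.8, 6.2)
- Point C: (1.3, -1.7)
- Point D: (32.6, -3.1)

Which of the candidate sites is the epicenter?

Point A

For each candidate, compare |candidate − station| to the reported distance:
Point A: residuals Station 1 0.2, Station 2 0.1, Station 3 0.1 → max 0.2 km
Point B: residuals Station 1 42.8, Station 2 20.0, Station 3 45.2 → max 45.2 km
Point C: residuals Station 1 11.9, Station 2 21.4, Station 3 9.9 → max 21.4 km
Point D: residuals Station 1 20.5, Station 2 32.3, Station 3 3.2 → max 32.3 km
Only Point A has all residuals ≈ 0.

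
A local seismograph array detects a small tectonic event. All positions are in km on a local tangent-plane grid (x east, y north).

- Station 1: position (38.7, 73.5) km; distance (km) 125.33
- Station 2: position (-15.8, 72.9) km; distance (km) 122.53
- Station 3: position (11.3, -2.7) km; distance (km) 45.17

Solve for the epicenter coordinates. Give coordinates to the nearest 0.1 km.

Circle about each station: (x − 38.7)² + (y − 73.5)² = 125.33²; (x + 15.8)² + (y − 72.9)² = 122.53²; (x − 11.3)² + (y + 2.7)² = 45.17².
Subtracting the Station 1 equation from the Station 2 and Station 3 equations removes the quadratic terms:
-109.0 x − 1.2 y = -641.88
-54.8 x − 152.4 y = 6902.32
Solving the 2×2 system: x ≈ 6.4, y ≈ -47.6 km.

6.4 km east, -47.6 km north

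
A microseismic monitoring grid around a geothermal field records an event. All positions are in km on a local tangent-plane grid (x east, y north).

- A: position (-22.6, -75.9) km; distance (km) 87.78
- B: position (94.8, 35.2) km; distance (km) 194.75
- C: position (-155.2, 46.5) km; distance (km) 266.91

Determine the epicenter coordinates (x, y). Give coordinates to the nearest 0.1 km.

Circle about each station: (x + 22.6)² + (y + 75.9)² = 87.78²; (x − 94.8)² + (y − 35.2)² = 194.75²; (x + 155.2)² + (y − 46.5)² = 266.91².
Subtracting pairs of circle equations eliminates x²+y² and gives linear equations (the radical axes):
234.8 x + 222.2 y = -26267.72
-265.2 x + 244.8 y = -43557.90
Solving the 2×2 system: x ≈ 27.9, y ≈ -147.7 km.

x ≈ 27.9 km, y ≈ -147.7 km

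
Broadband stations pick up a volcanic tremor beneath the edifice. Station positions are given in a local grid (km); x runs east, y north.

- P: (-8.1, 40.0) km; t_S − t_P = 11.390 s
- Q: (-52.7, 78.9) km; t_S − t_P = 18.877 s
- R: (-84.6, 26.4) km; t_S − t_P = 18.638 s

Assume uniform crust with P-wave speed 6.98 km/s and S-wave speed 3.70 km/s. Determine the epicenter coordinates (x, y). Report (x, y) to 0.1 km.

Distance from S−P lag: d = Δt · v_P v_S / (v_P − v_S) = Δt · (6.98·3.70)/(6.98−3.70) ≈ 7.8738·Δt.
So d_P = 89.68, d_Q = 148.63, d_R = 146.75 km.
Circle about each station: (x + 8.1)² + (y − 40.0)² = 89.68²; (x + 52.7)² + (y − 78.9)² = 148.63²; (x + 84.6)² + (y − 26.4)² = 146.75².
Subtracting the P equation from the Q and R equations removes the quadratic terms:
-89.2 x + 77.8 y = -6711.48
-153.0 x − 27.2 y = -7304.55
Solving the 2×2 system: x ≈ 52.4, y ≈ -26.2 km.

(52.4, -26.2)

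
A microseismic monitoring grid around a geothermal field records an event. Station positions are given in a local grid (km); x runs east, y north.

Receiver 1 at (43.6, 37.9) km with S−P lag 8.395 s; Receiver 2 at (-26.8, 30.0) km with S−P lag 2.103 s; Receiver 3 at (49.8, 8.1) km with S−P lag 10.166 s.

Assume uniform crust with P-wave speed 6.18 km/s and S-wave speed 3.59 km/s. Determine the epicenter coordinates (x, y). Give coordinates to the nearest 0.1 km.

Distance from S−P lag: d = Δt · v_P v_S / (v_P − v_S) = Δt · (6.18·3.59)/(6.18−3.59) ≈ 8.5661·Δt.
So d_Receiver 1 = 71.91, d_Receiver 2 = 18.01, d_Receiver 3 = 87.08 km.
Circle about each station: (x − 43.6)² + (y − 37.9)² = 71.91²; (x + 26.8)² + (y − 30.0)² = 18.01²; (x − 49.8)² + (y − 8.1)² = 87.08².
Subtracting the Receiver 1 equation from the Receiver 2 and Receiver 3 equations removes the quadratic terms:
-140.8 x − 15.8 y = 3127.56
12.4 x − 59.6 y = -3203.60
Solving the 2×2 system: x ≈ -27.6, y ≈ 48.0 km.

-27.6 km east, 48.0 km north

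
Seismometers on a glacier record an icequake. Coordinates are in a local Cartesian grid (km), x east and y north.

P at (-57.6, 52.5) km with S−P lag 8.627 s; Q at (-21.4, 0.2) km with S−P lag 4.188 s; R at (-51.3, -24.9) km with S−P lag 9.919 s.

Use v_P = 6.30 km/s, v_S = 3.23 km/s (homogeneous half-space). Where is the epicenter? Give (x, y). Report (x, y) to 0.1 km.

x ≈ -7.8 km, y ≈ 24.4 km

Distance from S−P lag: d = Δt · v_P v_S / (v_P − v_S) = Δt · (6.30·3.23)/(6.30−3.23) ≈ 6.6283·Δt.
So d_P = 57.18, d_Q = 27.76, d_R = 65.75 km.
Circle about each station: (x + 57.6)² + (y − 52.5)² = 57.18²; (x + 21.4)² + (y − 0.2)² = 27.76²; (x + 51.3)² + (y + 24.9)² = 65.75².
Subtracting the P equation from the Q and R equations removes the quadratic terms:
72.4 x − 104.6 y = -3117.08
12.6 x − 154.8 y = -3875.82
Solving the 2×2 system: x ≈ -7.8, y ≈ 24.4 km.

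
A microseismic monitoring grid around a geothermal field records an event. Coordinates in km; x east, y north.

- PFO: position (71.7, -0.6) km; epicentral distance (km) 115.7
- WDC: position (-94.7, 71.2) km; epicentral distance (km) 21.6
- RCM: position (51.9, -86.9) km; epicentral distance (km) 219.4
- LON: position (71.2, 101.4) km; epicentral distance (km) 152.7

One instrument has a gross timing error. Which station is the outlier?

Solve using three stations at a time. Using WDC, RCM, LON (subtract circle equations pairwise → linear system) gives (x, y) ≈ (-80.9, 87.8).
Distances from that point to each station vs reported:
  PFO: calculated 176.3 vs reported 115.7 → residual 60.6 km
  WDC: calculated 21.6 vs reported 21.6 → residual 0.0 km
  RCM: calculated 219.4 vs reported 219.4 → residual 0.0 km
  LON: calculated 152.7 vs reported 152.7 → residual 0.0 km
WDC, RCM, LON are mutually consistent (residuals ≈ 0); PFO is off by 60.6 km.

PFO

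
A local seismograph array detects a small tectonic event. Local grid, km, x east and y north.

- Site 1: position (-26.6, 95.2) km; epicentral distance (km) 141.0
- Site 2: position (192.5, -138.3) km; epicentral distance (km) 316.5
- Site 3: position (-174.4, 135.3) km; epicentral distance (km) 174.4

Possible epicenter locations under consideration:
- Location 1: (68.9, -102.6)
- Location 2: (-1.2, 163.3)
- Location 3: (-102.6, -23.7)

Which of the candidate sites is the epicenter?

For each candidate, compare |candidate − station| to the reported distance:
Location 1: residuals Site 1 78.6, Site 2 187.8, Site 3 165.9 → max 187.8 km
Location 2: residuals Site 1 68.3, Site 2 41.9, Site 3 1.0 → max 68.3 km
Location 3: residuals Site 1 0.1, Site 2 0.1, Site 3 0.1 → max 0.1 km
Only Location 3 has all residuals ≈ 0.

Location 3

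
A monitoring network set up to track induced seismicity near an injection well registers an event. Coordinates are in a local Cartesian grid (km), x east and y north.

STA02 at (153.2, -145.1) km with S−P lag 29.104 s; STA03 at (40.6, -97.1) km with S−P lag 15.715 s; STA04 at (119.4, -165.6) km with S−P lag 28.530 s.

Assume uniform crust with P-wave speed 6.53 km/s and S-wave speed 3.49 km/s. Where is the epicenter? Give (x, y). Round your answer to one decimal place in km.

Distance from S−P lag: d = Δt · v_P v_S / (v_P − v_S) = Δt · (6.53·3.49)/(6.53−3.49) ≈ 7.4966·Δt.
So d_STA02 = 218.18, d_STA03 = 117.81, d_STA04 = 213.88 km.
Circle about each station: (x − 153.2)² + (y + 145.1)² = 218.18²; (x − 40.6)² + (y + 97.1)² = 117.81²; (x − 119.4)² + (y + 165.6)² = 213.88².
Subtracting pairs of circle equations eliminates x²+y² and gives linear equations (the radical axes):
-225.2 x + 96.0 y = 275.84
-67.6 x − 41.0 y = -986.67
Solving the 2×2 system: x ≈ 5.3, y ≈ 15.3 km.

x ≈ 5.3 km, y ≈ 15.3 km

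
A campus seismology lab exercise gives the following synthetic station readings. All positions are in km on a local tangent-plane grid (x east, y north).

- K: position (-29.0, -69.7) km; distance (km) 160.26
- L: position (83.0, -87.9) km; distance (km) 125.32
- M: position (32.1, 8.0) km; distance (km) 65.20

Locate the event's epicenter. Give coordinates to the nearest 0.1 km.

Circle about each station: (x + 29.0)² + (y + 69.7)² = 160.26²; (x − 83.0)² + (y + 87.9)² = 125.32²; (x − 32.1)² + (y − 8.0)² = 65.20².
Subtracting pairs of circle equations eliminates x²+y² and gives linear equations (the radical axes):
224.0 x − 36.4 y = 18894.49
122.2 x + 155.4 y = 16827.55
Solving the 2×2 system: x ≈ 90.4, y ≈ 37.2 km.

90.4 km east, 37.2 km north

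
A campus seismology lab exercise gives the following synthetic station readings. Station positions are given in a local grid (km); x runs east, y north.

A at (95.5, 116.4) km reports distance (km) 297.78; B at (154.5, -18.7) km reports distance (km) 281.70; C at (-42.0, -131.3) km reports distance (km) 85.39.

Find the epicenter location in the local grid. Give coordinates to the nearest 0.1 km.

Circle about each station: (x − 95.5)² + (y − 116.4)² = 297.78²; (x − 154.5)² + (y + 18.7)² = 281.70²; (x + 42.0)² + (y + 131.3)² = 85.39².
Subtracting pairs of circle equations eliminates x²+y² and gives linear equations (the radical axes):
118.0 x − 270.2 y = 10868.77
-275.0 x − 495.4 y = 77715.96
Solving the 2×2 system: x ≈ -117.6, y ≈ -91.6 km.
Check against A (with the unrounded x, y): √((x − 95.5)²+(y − 116.4)²) = 297.78 ≈ 297.78 km. ✓

-117.6 km east, -91.6 km north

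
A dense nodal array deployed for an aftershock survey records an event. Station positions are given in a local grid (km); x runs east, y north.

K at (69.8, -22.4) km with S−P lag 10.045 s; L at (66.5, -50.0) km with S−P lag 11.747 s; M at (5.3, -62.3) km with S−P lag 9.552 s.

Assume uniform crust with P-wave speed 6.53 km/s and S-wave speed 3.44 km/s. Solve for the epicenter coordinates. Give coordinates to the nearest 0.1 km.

3.0 km east, 7.1 km north

Distance from S−P lag: d = Δt · v_P v_S / (v_P − v_S) = Δt · (6.53·3.44)/(6.53−3.44) ≈ 7.2696·Δt.
So d_K = 73.02, d_L = 85.40, d_M = 69.44 km.
Circle about each station: (x − 69.8)² + (y + 22.4)² = 73.02²; (x − 66.5)² + (y + 50.0)² = 85.40²; (x − 5.3)² + (y + 62.3)² = 69.44².
Subtracting the K equation from the L and M equations removes the quadratic terms:
-6.6 x − 55.2 y = -412.79
-129.0 x − 79.8 y = -954.41
Solving the 2×2 system: x ≈ 3.0, y ≈ 7.1 km.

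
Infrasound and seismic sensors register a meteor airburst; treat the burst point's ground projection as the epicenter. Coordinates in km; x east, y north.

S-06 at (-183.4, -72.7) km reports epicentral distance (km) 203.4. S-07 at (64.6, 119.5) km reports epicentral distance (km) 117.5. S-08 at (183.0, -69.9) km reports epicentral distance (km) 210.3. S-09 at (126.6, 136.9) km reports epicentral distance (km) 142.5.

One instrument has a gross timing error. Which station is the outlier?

S-09

Solve using three stations at a time. Using S-06, S-07, S-08 (subtract circle equations pairwise → linear system) gives (x, y) ≈ (-4.8, 24.7).
Distances from that point to each station vs reported:
  S-06: calculated 203.4 vs reported 203.4 → residual 0.0 km
  S-07: calculated 117.5 vs reported 117.5 → residual 0.0 km
  S-08: calculated 210.3 vs reported 210.3 → residual 0.0 km
  S-09: calculated 172.8 vs reported 142.5 → residual 30.3 km
S-06, S-07, S-08 are mutually consistent (residuals ≈ 0); S-09 is off by 30.3 km.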